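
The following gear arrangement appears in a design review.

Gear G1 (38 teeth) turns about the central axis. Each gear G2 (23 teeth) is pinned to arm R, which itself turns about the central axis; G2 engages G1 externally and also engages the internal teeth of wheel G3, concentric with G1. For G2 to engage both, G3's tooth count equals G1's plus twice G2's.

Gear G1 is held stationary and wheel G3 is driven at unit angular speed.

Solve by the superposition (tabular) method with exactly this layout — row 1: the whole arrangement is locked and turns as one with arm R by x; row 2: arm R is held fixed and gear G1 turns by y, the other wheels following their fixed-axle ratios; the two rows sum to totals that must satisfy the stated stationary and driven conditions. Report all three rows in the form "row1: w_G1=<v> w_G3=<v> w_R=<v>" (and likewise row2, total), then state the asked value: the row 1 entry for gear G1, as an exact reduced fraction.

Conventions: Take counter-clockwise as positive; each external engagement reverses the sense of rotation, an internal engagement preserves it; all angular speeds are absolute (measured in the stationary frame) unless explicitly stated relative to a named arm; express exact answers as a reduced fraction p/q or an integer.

recognized (axles ride arm R): planetary set, 38/23/84 teeth
row 1: whole set turns with the arm by x
row 2: sun turns y, ring = −(38/84)·y, arm 0
boundary: total ω_sun = x + y = 0 and total ω_ring = x − (38/84)·y = 1  ⇒  y = -42/61, x = 42/61
row 2 ring = −(38/84)·(-42/61) = 19/61
totals (row 1 + row 2): sun 42/61 + (-42/61) = 0, ring 42/61 + 19/61 = 1, arm 42/61 + 0 = 42/61
asked cell (row1, sun) = 42/61

row1: w_G1=42/61 w_G3=42/61 w_R=42/61
row2: w_G1=-42/61 w_G3=19/61 w_R=0
total: w_G1=0 w_G3=1 w_R=42/61
asked value: 42/61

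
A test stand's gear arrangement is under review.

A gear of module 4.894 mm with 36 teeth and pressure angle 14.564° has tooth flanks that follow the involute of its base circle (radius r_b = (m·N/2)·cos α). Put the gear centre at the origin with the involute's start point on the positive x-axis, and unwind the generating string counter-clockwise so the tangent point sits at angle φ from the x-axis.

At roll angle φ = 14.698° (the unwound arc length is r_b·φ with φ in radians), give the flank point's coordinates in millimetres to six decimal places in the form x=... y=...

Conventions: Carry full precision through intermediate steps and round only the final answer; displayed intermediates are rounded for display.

recognized (one wheel, involute flank): single-mesh tooth geometry, m = 4.894, N = 36
pitch radius r_p = m·N/2 = 4.894·36/2 = 88.092000
base radius r_b = r_p·cos α = 88.092000·cos 14.564° = 85.261371
roll angle φ = 14.698° = 0.25652849 rad
x = r_b·(cos φ + φ·sin φ) = 88.020778
y = r_b·(sin φ − φ·cos φ) = 0.476625

x=88.020778 y=0.476625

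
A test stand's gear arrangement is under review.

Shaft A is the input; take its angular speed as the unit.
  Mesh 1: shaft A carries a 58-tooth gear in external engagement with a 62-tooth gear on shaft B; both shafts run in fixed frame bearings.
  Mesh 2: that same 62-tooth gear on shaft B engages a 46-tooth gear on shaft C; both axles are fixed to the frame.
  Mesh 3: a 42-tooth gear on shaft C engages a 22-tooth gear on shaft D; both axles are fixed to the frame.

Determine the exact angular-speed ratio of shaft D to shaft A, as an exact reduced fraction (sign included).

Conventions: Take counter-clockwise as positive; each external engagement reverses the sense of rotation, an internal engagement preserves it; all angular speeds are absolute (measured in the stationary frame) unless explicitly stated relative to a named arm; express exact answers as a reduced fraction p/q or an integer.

class = fixed-axis compound train [3 meshes; 3 ratios multiply, 3 sense flips]
mesh 1 [58T→62T]: running ratio 29/31, sense −
mesh 2 [62T→46T]: running ratio 29/23, sense +
mesh 3 [42T→22T]: running ratio 609/253, sense −
ω_out/ω_in = -609/253

-609/253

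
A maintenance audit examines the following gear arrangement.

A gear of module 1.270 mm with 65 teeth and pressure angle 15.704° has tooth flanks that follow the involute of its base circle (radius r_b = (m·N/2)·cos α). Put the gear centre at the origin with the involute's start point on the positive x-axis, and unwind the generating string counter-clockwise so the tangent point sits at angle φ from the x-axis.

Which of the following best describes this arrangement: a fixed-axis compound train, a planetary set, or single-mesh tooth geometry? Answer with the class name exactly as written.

single-mesh tooth geometry

single-mesh involute tooth geometry (65T wheel at module 1.270)
classification: single-mesh tooth geometry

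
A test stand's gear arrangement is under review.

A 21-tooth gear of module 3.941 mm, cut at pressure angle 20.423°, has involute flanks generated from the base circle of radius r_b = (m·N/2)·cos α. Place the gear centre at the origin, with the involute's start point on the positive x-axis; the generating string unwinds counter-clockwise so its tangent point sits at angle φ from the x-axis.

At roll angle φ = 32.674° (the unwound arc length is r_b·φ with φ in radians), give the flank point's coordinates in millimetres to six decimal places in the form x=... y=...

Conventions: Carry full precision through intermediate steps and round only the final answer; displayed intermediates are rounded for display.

x=44.581590 y=2.320220

recognized (one wheel, involute flank): single-mesh tooth geometry, m = 3.941, N = 21
pitch radius r_p = m·N/2 = 3.941·21/2 = 41.380500
base radius r_b = r_p·cos α = 41.380500·cos 20.423° = 38.779404
roll angle φ = 32.674° = 0.57026888 rad
x = r_b·(cos φ + φ·sin φ) = 44.581590
y = r_b·(sin φ − φ·cos φ) = 2.320220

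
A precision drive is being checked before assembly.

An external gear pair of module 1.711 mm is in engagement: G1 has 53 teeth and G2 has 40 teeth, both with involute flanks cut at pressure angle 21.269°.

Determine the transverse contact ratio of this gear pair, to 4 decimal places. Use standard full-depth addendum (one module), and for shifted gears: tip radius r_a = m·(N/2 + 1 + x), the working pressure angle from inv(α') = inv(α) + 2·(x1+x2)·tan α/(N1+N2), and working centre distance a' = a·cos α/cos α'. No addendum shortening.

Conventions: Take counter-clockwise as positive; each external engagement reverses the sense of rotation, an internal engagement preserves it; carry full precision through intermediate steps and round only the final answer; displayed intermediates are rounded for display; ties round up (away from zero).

1.6766

topology: single-mesh involute geometry — m = 1.711, 53T/40T pair
base radii: r_b1 = 42.253183, r_b2 = 31.889195
tip radii: r_a1 = 47.052500, r_a2 = 35.931000
no profile shift: α' = α, a' = a
action lengths: √(r_a1²−r_b1²) = 20.702809, √(r_a2²−r_b2²) = 16.556450
base pitch p_b = π·m·cos α = 5.009143
CR = (20.702809 + 16.556450 − 79.561500·sin 21.26900°)/5.009143 = 1.676645
contact ratio ≈ 1.6766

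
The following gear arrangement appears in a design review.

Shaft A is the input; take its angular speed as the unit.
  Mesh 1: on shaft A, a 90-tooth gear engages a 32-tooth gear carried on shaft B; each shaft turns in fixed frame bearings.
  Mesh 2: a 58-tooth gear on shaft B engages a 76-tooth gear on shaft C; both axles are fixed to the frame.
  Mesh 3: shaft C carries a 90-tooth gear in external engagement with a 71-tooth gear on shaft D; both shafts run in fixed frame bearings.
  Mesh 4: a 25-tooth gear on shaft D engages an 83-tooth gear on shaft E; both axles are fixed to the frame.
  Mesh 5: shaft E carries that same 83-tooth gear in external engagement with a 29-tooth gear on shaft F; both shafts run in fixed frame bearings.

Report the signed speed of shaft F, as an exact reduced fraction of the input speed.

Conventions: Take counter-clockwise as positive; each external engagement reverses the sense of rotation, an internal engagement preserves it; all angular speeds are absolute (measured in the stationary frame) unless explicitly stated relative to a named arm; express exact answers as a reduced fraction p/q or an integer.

-50625/21584

5-mesh fixed-axis compound train (all bearings frame-fixed)
mesh 1 [90T→32T]: |ω|/ω_in = 1×90/32 = 45/16, sense flips to −
mesh 2 [58T→76T]: |ω|/ω_in = (45/16)×58/76 = 1305/608, sense flips to +
mesh 3 [90T→71T]: |ω|/ω_in = (1305/608)×90/71 = 58725/21584, sense flips to −
mesh 4 [25T→83T]: |ω|/ω_in = (58725/21584)×25/83 = 1468125/1791472, sense flips to +
mesh 5 [83T→29T]: |ω|/ω_in = (1468125/1791472)×83/29 = 50625/21584, sense flips to −
signed output speed (× input speed) = -50625/21584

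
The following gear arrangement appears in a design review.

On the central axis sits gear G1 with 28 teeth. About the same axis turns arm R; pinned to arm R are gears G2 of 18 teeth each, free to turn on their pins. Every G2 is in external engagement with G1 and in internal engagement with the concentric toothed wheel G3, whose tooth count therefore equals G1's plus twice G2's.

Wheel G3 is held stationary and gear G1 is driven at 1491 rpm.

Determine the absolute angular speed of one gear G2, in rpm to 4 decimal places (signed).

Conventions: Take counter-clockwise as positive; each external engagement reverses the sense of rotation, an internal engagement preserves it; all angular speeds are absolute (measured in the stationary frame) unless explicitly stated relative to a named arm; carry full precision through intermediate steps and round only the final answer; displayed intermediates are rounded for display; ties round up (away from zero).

-1159.6667 rpm

topology: planetary set — G1 28T / G2 18T / G3 64T, arm = carrier (Willis)
normalise by the input: solve with ω_sun = 1, then scale by 1491 rpm
ring teeth: 28 + 2·18 = 64
28(ω_sun−ω_arm) = −64(ω_ring−ω_arm),  ω_ring = 0, ω_sun = 1
28(1−ω_arm) = −64(0−ω_arm)  ⇒  92·ω_arm = 28  ⇒  ω_arm = 7/23
sun–planet mesh: 28·(1−7/23) = −18·(ω_p−ω_arm)  ⇒  ω_p−ω_arm = -224/207
ω_p = 7/23 − 224/207 = -7/9
scale: ω_p = -7/9 × 1491 rpm = -1159.6667 rpm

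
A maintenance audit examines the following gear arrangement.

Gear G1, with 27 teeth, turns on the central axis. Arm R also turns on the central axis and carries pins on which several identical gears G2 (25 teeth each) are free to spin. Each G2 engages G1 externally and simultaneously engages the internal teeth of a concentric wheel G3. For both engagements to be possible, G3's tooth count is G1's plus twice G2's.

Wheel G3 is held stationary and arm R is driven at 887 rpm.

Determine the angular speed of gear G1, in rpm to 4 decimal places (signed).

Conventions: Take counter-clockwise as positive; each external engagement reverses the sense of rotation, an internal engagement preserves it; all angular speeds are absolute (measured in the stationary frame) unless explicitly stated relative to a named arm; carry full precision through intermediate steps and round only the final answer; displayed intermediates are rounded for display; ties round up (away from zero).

class = planetary set [G3 = 27+2·25 = 77; Willis about the carrier]
normalise by the input: solve with ω_arm = 1, then scale by 887 rpm
ring teeth: 27 + 2·25 = 77
27(ω_sun−ω_arm) = −77(ω_ring−ω_arm),  ω_ring = 0, ω_arm = 1
ω_sun = 1 − (77/27)(0−1) = 104/27
scale: ω_sun = 104/27 × 887 rpm = +3416.5926 rpm

+3416.5926 rpm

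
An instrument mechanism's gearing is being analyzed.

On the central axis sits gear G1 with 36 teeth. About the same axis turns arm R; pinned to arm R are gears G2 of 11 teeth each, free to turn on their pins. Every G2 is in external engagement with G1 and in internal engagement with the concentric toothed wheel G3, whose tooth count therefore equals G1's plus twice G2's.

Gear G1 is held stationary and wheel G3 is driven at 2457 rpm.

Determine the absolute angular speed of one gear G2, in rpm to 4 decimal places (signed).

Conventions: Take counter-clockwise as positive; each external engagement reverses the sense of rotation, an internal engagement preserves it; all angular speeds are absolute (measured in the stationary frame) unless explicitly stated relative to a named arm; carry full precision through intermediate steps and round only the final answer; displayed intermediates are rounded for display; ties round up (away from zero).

recognized (axles ride arm R): planetary set, 36/11/58 teeth
normalise by the input: solve with ω_ring = 1, then scale by 2457 rpm
ring teeth: 36 + 2·11 = 58
36(ω_sun−ω_arm) = −58(ω_ring−ω_arm),  ω_sun = 0, ω_ring = 1
36(0−ω_arm) = −58(1−ω_arm)  ⇒  94·ω_arm = 58  ⇒  ω_arm = 29/47
sun–planet mesh: 36·(0−29/47) = −11·(ω_p−ω_arm)  ⇒  ω_p−ω_arm = 1044/517
ω_p = 29/47 + 1044/517 = 29/11
scale: ω_p = 29/11 × 2457 rpm = +6477.5455 rpm

+6477.5455 rpm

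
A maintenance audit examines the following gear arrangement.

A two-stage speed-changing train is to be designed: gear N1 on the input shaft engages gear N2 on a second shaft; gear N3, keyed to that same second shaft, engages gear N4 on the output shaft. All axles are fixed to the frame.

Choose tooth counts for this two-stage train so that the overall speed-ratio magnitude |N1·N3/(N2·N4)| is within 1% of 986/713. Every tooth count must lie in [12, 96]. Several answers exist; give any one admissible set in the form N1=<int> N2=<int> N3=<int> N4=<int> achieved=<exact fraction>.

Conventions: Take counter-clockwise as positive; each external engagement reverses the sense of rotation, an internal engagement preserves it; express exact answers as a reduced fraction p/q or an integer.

2-stage fixed-axis compound train for ratio 986/713
target = 986/713 in lowest terms: an exact hit needs N1·N3 = k·986 and N2·N4 = k·713 for one integer k, every count in [12, 96]; additionally prefer no 1:1 stage (N1 ≠ N2, N3 ≠ N4)
k = 1: N1·N3 = 986 = 17·58, N2·N4 = 713 = 23·31
achieved = 17·58/(23·31) = 986/713; |achieved − target| = 0 ≤ 493/35650 ✓

N1=17 N2=23 N3=58 N4=31 achieved=986/713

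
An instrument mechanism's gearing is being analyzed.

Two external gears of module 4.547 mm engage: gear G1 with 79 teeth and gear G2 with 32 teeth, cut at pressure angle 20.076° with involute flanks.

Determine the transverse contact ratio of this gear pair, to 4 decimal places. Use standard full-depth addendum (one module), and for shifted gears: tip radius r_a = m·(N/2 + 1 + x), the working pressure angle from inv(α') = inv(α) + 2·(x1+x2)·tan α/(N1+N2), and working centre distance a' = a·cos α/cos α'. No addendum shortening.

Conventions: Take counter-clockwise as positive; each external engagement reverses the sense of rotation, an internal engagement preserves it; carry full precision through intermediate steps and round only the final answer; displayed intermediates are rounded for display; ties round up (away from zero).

recognized (one external pair, fixed centres): single-mesh tooth geometry, m = 4.547, N1 = 79, N2 = 32
base radii: r_b1 = 168.693272, r_b2 = 68.331452
tip radii: r_a1 = 184.153500, r_a2 = 77.299000
no profile shift: α' = α, a' = a
action lengths: √(r_a1²−r_b1²) = 73.858592, √(r_a2²−r_b2²) = 36.137904
base pitch p_b = π·m·cos α = 13.416849
CR = (73.858592 + 36.137904 − 252.358500·sin 20.07600°)/13.416849 = 1.741864
contact ratio ≈ 1.7419

1.7419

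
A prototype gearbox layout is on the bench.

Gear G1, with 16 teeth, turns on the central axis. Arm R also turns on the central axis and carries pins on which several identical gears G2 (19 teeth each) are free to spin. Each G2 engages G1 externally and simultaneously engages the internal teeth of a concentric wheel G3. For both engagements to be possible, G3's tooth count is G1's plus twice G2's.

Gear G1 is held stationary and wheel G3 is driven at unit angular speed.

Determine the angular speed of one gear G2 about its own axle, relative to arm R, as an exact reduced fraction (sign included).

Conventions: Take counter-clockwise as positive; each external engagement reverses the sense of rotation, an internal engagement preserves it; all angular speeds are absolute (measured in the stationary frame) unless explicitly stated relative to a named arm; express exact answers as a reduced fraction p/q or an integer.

class = planetary set [G3 = 16+2·19 = 54; Willis about the carrier]
ring teeth: 16 + 2·19 = 54
16(ω_sun−ω_arm) = −54(ω_ring−ω_arm),  ω_sun = 0, ω_ring = 1
16(0−ω_arm) = −54(1−ω_arm)  ⇒  70·ω_arm = 54  ⇒  ω_arm = 27/35
sun–planet mesh: 16·(0−27/35) = −19·(ω_p−ω_arm)  ⇒  ω_p−ω_arm = 432/665
exact speed ratio = 432/665

432/665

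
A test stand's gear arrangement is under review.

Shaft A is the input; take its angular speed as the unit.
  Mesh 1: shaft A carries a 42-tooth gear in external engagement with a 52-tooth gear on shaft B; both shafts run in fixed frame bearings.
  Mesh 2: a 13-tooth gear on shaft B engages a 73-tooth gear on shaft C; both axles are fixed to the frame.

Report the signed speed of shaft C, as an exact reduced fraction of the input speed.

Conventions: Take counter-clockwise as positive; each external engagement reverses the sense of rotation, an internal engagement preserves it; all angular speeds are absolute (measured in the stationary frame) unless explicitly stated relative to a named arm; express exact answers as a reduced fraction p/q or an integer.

2-mesh fixed-axis compound train (all bearings frame-fixed)
mesh 1 [42T→52T]: |ω|/ω_in = 1×42/52 = 21/26, sense flips to −
mesh 2 [13T→73T]: |ω|/ω_in = (21/26)×13/73 = 21/146, sense flips to +
signed output speed (× input speed) = 21/146

21/146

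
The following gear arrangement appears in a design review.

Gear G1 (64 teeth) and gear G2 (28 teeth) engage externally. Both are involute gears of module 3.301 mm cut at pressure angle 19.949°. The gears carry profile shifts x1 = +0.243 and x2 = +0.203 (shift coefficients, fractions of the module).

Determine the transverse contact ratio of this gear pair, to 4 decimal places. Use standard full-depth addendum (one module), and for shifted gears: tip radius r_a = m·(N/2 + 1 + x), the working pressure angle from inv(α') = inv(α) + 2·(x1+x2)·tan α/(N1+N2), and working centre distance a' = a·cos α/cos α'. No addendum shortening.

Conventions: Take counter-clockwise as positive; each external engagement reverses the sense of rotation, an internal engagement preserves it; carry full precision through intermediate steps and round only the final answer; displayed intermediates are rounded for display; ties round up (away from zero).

1.6418

topology: single-mesh involute geometry — m = 3.301, 64T/28T pair
base radii: r_b1 = 99.293730, r_b2 = 43.441007
tip radii: r_a1 = 109.735143, r_a2 = 50.185103
inv(α') = inv(19.949°) + 2·(+0.243+0.203)·tan α/(64+28) = 0.01830595  ⇒  α' = 21.36663°
a' = a·cos α / cos α' = 151.8460·cos 19.949°/cos 21.36663° = 153.269207
action lengths: √(r_a1²−r_b1²) = 46.717842, √(r_a2²−r_b2²) = 25.128141
base pitch p_b = π·m·cos α = 9.748139
CR = (46.717842 + 25.128141 − 153.269207·sin 21.36663°)/9.748139 = 1.641825
contact ratio ≈ 1.6418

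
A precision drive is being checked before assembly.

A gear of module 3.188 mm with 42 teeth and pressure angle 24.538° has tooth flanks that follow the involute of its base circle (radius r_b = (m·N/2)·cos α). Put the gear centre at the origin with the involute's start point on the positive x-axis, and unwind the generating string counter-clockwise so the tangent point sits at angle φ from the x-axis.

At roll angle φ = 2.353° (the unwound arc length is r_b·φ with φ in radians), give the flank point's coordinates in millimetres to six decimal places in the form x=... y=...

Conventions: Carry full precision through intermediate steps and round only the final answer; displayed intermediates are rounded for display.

x=60.952996 y=0.001406

single-mesh involute tooth geometry (42T wheel at module 3.188)
pitch radius r_p = m·N/2 = 3.188·42/2 = 66.948000
base radius r_b = r_p·cos α = 66.948000·cos 24.538° = 60.901661
roll angle φ = 2.353° = 0.04106760 rad
x = r_b·(cos φ + φ·sin φ) = 60.952996
y = r_b·(sin φ − φ·cos φ) = 0.001406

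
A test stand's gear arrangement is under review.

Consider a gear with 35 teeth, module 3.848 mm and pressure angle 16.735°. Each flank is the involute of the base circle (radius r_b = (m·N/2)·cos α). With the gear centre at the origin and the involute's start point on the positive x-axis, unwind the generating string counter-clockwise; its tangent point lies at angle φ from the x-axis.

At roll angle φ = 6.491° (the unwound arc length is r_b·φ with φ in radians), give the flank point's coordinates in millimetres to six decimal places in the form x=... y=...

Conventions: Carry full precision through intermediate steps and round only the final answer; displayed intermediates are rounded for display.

topology: single-mesh involute geometry — m = 3.848, N = 35
pitch radius r_p = m·N/2 = 3.848·35/2 = 67.340000
base radius r_b = r_p·cos α = 67.340000·cos 16.735° = 64.487934
roll angle φ = 6.491° = 0.11328932 rad
x = r_b·(cos φ + φ·sin φ) = 64.900441
y = r_b·(sin φ − φ·cos φ) = 0.031215

x=64.900441 y=0.031215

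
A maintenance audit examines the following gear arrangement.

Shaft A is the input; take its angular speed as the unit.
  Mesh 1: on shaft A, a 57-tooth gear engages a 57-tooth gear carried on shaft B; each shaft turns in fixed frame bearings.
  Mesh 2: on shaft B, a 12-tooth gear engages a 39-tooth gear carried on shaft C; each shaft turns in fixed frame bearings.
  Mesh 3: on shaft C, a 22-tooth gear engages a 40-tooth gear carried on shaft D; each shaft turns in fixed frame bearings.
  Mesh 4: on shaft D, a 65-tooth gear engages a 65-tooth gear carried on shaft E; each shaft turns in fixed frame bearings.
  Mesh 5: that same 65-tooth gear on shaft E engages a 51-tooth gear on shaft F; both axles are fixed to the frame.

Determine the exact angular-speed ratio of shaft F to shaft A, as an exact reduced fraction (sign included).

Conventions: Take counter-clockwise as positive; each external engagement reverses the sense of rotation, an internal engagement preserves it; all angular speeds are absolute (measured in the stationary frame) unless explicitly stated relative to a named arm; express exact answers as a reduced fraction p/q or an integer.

-11/51

class = fixed-axis compound train [5 meshes; 5 ratios multiply, 5 sense flips]
mesh 1 [57T→57T]: running ratio 1, sense −
mesh 2 [12T→39T]: running ratio 4/13, sense +
mesh 3 [22T→40T]: running ratio 11/65, sense −
mesh 4 [65T→65T]: running ratio 11/65, sense +
mesh 5 [65T→51T]: running ratio 11/51, sense −
ω_out/ω_in = -11/51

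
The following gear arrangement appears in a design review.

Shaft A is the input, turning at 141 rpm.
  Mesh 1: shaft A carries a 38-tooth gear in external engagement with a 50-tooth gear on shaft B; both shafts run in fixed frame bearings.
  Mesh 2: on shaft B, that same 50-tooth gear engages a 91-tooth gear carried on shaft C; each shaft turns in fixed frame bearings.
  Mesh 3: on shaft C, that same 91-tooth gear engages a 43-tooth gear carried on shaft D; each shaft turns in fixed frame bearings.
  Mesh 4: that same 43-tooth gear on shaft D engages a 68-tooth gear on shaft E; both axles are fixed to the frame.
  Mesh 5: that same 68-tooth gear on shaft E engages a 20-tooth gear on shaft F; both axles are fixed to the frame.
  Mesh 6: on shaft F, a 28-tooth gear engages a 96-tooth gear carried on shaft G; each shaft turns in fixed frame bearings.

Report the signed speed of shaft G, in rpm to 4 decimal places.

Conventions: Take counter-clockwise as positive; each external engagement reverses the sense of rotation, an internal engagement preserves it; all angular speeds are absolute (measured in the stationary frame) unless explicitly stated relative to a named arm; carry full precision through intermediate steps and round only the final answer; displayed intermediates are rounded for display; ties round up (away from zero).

+78.1375 rpm

topology: fixed-axis compound train — 6 meshes, A→G
mesh 1 [38T→50T]: ω = 141.0000×38/50 = 107.1600 rpm, sense flips to −
mesh 2 [50T→91T]: ω = 107.1600×50/91 = 58.8791 rpm, sense flips to +
mesh 3 [91T→43T]: ω = 58.8791×91/43 = 124.6047 rpm, sense flips to −
mesh 4 [43T→68T]: ω = 124.6047×43/68 = 78.7941 rpm, sense flips to +
mesh 5 [68T→20T]: ω = 78.7941×68/20 = 267.9000 rpm, sense flips to −
mesh 6 [28T→96T]: ω = 267.9000×28/96 = 78.1375 rpm, sense flips to +
signed output speed = +78.1375 rpm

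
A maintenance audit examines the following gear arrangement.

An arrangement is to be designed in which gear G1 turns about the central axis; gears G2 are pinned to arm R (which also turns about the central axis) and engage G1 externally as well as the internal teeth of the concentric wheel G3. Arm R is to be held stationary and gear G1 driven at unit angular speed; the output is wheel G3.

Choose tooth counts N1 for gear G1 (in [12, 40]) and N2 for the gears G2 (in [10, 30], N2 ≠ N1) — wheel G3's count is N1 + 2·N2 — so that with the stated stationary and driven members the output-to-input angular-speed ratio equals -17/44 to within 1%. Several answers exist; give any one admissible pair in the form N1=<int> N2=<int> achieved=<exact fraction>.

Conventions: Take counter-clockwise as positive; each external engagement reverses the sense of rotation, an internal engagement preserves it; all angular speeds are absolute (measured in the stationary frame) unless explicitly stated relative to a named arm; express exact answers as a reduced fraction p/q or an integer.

topology: planetary set — design target -17/44, arm = carrier (Willis)
Willis with ω_arm = 0: ω_ring/ω_sun = −N1/N3; set equal to -17/44  ⇒  N3/N1 = −1/(-17/44) = 44/17
N3 = N1 + 2·N2  ⇒  N2/N1 = (N3/N1 − 1)/2 = (44/17 − 1)/2 = 27/34
smallest multiple with N1 ≥ 12 and N2 ≥ 10: k = 1  ⇒  N1 = 1·34 = 34, N2 = 1·27 = 27 (N1 ≤ 40, N2 ≤ 30, N2 ≠ N1 ✓), N3 = 34 + 2·27 = 88
check: −N1/N3 with N1 = 34, N3 = 88 gives -17/44; |achieved − target| = 0 ≤ 17/4400 ✓

N1=34 N2=27 achieved=-17/44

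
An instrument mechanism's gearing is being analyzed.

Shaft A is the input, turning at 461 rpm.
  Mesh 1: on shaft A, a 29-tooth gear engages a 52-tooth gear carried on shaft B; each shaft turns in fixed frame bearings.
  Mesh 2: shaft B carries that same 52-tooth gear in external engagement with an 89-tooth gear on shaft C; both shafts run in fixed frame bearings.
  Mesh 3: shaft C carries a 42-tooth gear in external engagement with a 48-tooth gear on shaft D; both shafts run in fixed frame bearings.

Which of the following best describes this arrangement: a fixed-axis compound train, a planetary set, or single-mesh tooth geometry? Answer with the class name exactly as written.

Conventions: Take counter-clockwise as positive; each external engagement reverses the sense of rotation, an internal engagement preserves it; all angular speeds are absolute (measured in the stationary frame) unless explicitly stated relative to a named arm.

fixed-axis compound train

3-mesh fixed-axis compound train (all bearings frame-fixed)
classification: fixed-axis compound train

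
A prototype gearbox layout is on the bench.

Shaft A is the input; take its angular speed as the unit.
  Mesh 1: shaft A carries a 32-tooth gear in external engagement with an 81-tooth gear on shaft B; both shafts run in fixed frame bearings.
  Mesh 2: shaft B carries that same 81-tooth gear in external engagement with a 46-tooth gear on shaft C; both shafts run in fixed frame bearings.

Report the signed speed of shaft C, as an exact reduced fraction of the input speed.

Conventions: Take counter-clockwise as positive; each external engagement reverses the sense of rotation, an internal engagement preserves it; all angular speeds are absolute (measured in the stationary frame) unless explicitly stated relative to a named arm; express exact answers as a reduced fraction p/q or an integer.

2-mesh fixed-axis compound train (all bearings frame-fixed)
mesh 1 [32T→81T]: |ω|/ω_in = 1×32/81 = 32/81, sense flips to −
mesh 2 [81T→46T]: |ω|/ω_in = (32/81)×81/46 = 16/23, sense flips to +
signed output speed (× input speed) = 16/23

16/23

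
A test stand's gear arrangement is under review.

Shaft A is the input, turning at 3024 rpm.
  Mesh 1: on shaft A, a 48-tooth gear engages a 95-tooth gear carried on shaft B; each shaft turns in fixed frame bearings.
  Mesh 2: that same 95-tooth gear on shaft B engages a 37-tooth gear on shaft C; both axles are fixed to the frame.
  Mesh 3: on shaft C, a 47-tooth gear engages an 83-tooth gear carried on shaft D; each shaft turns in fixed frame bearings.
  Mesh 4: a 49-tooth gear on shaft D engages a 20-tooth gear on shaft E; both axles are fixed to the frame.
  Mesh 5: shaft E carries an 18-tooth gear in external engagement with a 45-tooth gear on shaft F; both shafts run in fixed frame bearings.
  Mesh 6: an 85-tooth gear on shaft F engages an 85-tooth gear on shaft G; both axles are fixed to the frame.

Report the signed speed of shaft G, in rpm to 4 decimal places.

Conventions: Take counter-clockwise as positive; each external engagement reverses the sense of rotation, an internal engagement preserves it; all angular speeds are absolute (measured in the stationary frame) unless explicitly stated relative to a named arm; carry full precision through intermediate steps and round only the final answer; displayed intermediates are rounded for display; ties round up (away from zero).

6-mesh fixed-axis compound train (all bearings frame-fixed)
mesh 1 [48T→95T]: ω = 3024.0000×48/95 = 1527.9158 rpm, sense flips to −
mesh 2 [95T→37T]: ω = 1527.9158×95/37 = 3923.0270 rpm, sense flips to +
mesh 3 [47T→83T]: ω = 3923.0270×47/83 = 2221.4731 rpm, sense flips to −
mesh 4 [49T→20T]: ω = 2221.4731×49/20 = 5442.6092 rpm, sense flips to +
mesh 5 [18T→45T]: ω = 5442.6092×18/45 = 2177.0437 rpm, sense flips to −
mesh 6 [85T→85T]: ω = 2177.0437×85/85 = 2177.0437 rpm, sense flips to +
signed output speed = +2177.0437 rpm

+2177.0437 rpm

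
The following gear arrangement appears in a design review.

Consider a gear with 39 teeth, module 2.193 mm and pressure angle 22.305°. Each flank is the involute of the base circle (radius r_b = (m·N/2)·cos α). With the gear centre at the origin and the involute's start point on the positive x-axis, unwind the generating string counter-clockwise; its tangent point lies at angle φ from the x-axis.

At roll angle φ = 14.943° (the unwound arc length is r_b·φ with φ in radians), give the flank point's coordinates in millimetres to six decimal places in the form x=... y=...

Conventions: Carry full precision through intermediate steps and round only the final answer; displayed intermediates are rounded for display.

topology: single-mesh involute geometry — m = 2.193, N = 39
pitch radius r_p = m·N/2 = 2.193·39/2 = 42.763500
base radius r_b = r_p·cos α = 42.763500·cos 22.305° = 39.563790
roll angle φ = 14.943° = 0.26080455 rad
x = r_b·(cos φ + φ·sin φ) = 40.886540
y = r_b·(sin φ − φ·cos φ) = 0.232362

x=40.886540 y=0.232362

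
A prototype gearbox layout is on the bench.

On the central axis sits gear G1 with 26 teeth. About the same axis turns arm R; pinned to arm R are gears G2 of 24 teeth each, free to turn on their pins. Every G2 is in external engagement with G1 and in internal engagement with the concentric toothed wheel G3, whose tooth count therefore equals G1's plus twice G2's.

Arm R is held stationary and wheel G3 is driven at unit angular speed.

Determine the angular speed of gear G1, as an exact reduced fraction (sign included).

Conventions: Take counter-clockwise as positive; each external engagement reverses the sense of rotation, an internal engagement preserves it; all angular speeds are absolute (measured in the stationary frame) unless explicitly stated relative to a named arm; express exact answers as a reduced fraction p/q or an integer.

-37/13

planetary set (26T centre, 24T on arm, 74T internal) — Willis relation
ring teeth: 26 + 2·24 = 74
26(ω_sun−ω_arm) = −74(ω_ring−ω_arm),  ω_arm = 0, ω_ring = 1
ω_sun = 0 − (74/26)(1−0) = -37/13
exact speed ratio = -37/13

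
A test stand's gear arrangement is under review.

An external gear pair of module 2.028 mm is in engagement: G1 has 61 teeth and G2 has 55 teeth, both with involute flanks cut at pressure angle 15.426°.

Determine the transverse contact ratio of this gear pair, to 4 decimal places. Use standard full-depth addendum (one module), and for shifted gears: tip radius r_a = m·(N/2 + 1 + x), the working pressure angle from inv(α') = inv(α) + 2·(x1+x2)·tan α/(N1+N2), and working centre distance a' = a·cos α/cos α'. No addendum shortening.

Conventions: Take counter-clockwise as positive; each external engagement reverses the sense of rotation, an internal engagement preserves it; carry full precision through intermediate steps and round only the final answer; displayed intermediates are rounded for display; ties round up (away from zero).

class = single-mesh tooth geometry [involute pair 61T × 55T, m = 2.028]
base radii: r_b1 = 59.625697, r_b2 = 53.760875
tip radii: r_a1 = 63.882000, r_a2 = 57.798000
no profile shift: α' = α, a' = a
action lengths: √(r_a1²−r_b1²) = 22.927847, √(r_a2²−r_b2²) = 21.222092
base pitch p_b = π·m·cos α = 6.141628
CR = (22.927847 + 21.222092 − 117.624000·sin 15.42600°)/6.141628 = 2.094348
contact ratio ≈ 2.0943

2.0943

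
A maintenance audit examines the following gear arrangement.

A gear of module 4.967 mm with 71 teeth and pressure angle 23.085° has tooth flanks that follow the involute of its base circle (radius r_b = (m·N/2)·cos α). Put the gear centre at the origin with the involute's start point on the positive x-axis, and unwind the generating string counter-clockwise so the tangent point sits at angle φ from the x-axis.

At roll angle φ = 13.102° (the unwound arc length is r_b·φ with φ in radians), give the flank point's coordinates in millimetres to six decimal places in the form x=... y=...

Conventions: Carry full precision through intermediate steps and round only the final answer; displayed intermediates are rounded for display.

recognized (one wheel, involute flank): single-mesh tooth geometry, m = 4.967, N = 71
pitch radius r_p = m·N/2 = 4.967·71/2 = 176.328500
base radius r_b = r_p·cos α = 176.328500·cos 23.085° = 162.208851
roll angle φ = 13.102° = 0.22867304 rad
x = r_b·(cos φ + φ·sin φ) = 166.394629
y = r_b·(sin φ − φ·cos φ) = 0.643170

x=166.394629 y=0.643170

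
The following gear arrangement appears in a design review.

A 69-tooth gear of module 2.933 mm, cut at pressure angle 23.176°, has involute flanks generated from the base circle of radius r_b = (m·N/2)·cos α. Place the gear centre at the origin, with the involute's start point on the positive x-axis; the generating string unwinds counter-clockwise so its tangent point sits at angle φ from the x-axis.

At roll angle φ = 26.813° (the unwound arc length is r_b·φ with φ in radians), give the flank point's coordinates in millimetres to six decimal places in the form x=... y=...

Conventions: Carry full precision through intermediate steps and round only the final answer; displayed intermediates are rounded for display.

single-mesh involute tooth geometry (69T wheel at module 2.933)
pitch radius r_p = m·N/2 = 2.933·69/2 = 101.188500
base radius r_b = r_p·cos α = 101.188500·cos 23.176° = 93.022616
roll angle φ = 26.813° = 0.46797513 rad
x = r_b·(cos φ + φ·sin φ) = 102.657688
y = r_b·(sin φ − φ·cos φ) = 3.108813

x=102.657688 y=3.108813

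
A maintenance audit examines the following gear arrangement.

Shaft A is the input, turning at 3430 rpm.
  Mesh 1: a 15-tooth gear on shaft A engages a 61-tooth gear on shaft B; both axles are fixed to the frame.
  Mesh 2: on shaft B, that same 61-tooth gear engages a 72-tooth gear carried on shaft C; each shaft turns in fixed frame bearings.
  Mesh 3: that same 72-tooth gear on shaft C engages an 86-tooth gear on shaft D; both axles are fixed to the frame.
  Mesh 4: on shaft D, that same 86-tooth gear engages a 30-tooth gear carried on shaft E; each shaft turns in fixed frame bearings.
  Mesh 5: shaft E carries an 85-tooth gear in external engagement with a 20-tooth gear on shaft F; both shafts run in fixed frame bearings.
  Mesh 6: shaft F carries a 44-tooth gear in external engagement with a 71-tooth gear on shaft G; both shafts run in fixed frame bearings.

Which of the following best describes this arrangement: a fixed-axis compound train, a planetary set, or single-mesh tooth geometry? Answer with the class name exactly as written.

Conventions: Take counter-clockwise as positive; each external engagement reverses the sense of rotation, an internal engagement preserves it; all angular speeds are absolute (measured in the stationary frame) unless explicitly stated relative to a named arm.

6-mesh fixed-axis compound train (all bearings frame-fixed)
classification: fixed-axis compound train

fixed-axis compound train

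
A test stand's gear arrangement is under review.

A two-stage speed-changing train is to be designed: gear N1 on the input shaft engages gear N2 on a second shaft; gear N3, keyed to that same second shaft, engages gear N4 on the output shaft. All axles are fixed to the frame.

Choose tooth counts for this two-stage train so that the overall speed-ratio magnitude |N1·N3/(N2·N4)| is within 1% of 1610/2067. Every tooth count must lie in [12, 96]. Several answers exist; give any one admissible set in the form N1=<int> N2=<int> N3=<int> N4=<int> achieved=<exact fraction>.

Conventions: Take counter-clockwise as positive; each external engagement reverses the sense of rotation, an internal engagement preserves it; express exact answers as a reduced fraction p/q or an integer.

class = fixed-axis compound train [2-stage, 1610/2067 wanted]
target = 1610/2067 in lowest terms: an exact hit needs N1·N3 = k·1610 and N2·N4 = k·2067 for one integer k, every count in [12, 96]; additionally prefer no 1:1 stage (N1 ≠ N2, N3 ≠ N4)
k = 1: N1·N3 = 1610 = 23·70, N2·N4 = 2067 = 39·53
achieved = 23·70/(39·53) = 1610/2067; |achieved − target| = 0 ≤ 161/20670 ✓

N1=23 N2=39 N3=70 N4=53 achieved=1610/2067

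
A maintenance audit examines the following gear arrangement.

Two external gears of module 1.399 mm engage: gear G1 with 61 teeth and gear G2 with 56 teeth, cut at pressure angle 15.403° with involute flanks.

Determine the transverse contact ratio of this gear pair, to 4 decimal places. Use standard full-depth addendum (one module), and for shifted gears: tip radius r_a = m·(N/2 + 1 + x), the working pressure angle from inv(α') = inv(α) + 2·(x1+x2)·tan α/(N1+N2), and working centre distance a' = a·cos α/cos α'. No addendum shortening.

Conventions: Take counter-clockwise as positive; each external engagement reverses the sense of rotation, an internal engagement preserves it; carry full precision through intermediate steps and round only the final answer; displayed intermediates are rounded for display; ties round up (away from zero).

2.0988

topology: single-mesh involute geometry — m = 1.399, 61T/56T pair
base radii: r_b1 = 41.136875, r_b2 = 37.765000
tip radii: r_a1 = 44.068500, r_a2 = 40.571000
no profile shift: α' = α, a' = a
action lengths: √(r_a1²−r_b1²) = 15.804751, √(r_a2²−r_b2²) = 14.826017
base pitch p_b = π·m·cos α = 4.237223
CR = (15.804751 + 14.826017 − 81.841500·sin 15.40300°)/4.237223 = 2.098810
contact ratio ≈ 2.0988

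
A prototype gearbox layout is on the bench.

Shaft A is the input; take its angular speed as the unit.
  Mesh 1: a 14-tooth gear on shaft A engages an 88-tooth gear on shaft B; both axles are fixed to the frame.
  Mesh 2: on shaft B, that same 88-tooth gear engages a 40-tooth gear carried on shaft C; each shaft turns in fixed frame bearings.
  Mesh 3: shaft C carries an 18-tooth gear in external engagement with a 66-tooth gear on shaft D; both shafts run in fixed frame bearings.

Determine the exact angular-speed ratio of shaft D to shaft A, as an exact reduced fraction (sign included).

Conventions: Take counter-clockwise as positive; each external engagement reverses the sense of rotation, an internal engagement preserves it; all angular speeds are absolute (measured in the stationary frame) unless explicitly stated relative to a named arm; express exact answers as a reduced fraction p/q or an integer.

-21/220

class = fixed-axis compound train [3 meshes; 3 ratios multiply, 3 sense flips]
mesh 1 [14T→88T]: running ratio 7/44, sense −
mesh 2 [88T→40T]: running ratio 7/20, sense +
mesh 3 [18T→66T]: running ratio 21/220, sense −
ω_out/ω_in = -21/220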